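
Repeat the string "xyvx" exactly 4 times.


Input string: 'xyvx'
Operation: repeat 4 times
Concatenation: 'xyvx' + 'xyvx' + 'xyvx' + 'xyvx'
Result: xyvxxyvxxyvxxyvx


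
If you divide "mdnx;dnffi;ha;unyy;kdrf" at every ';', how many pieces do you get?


Input string: 'mdnx;dnffi;ha;unyy;kdrf'
Delimiter: ';'
Split result: 'mdnx', 'dnffi', 'ha', 'unyy', 'kdrf'
Number of parts: 5


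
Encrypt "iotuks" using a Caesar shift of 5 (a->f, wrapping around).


Input: 'iotuks', shift = 5
Operation: for each letter, (position + 5) mod 26
Mapping: 'i'(8+5=13)->'n', 'o'(14+5=19)->'t', 't'(19+5=24)->'y', 'u'(20+5=25)->'z', 'k'(10+5=15)->'p', 's'(18+5=23)->'x'
Result: ntyzpx


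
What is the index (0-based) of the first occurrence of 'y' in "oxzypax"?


Input string: 'oxzypax'
Target: 'y'
Scanning left to right: s[0]='o', s[1]='x', s[2]='z', s[3]='y'
First match at index: 3


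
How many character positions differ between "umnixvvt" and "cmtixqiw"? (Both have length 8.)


String 1: 'umnixvvt'
String 2: 'cmtixqiw'
Compare each position: pos 0: 'u'!='c', pos 1: 'm'=='m', pos 2: 'n'!='t', pos 3: 'i'=='i', pos 4: 'x'=='x', pos 5: 'v'!='q', pos 6: 'v'!='i', pos 7: 't'!='w'
Differing positions: 5
Hamming distance: 5


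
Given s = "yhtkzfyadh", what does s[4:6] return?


Input string: 'yhtkzfyadh'
Operation: slice [4:6]
Extract characters: s[4]='z', s[5]='f'
Result: zf


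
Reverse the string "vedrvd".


Input string: 'vedrvd'
Operation: reverse character order
Original order: 'v' -> 'e' -> 'd' -> 'r' -> 'v' -> 'd'
Reversed order: 'd' -> 'v' -> 'r' -> 'd' -> 'e' -> 'v'
Result: dvrdev


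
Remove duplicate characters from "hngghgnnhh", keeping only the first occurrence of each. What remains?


Input: 'hngghgnnhh'
Operation: keep first occurrence of each character
Scan: s[0]='h' new -> keep; s[1]='n' new -> keep; s[2]='g' new -> keep; s[3]='g' seen -> skip; s[4]='h' seen -> skip; s[5]='g' seen -> skip; s[6]='n' seen -> skip; s[7]='n' seen -> skip; s[8]='h' seen -> skip; s[9]='h' seen -> skip
Result: hng


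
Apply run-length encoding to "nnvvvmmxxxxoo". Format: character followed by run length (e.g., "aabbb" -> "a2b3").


Input: 'nnvvvmmxxxxoo'
Operation: identify consecutive runs
Runs: 'nn' -> n2, 'vvv' -> v3, 'mm' -> m2, 'xxxx' -> x4, 'oo' -> o2
Encoded: n2v3m2x4o2


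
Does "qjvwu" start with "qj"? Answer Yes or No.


Input string: 'qjvwu'
Prefix to check: 'qj'
First 2 characters of input: 'qj'
Match: True
Result: Yes


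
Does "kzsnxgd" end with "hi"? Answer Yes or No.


Input string: 'kzsnxgd'
Suffix to check: 'hi'
Last 2 characters of input: 'gd'
Match: False
Result: No


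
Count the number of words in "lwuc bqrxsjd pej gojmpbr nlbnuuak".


Input string: 'lwuc bqrxsjd pej gojmpbr nlbnuuak'
Operation: split by spaces
Words found: 'lwuc', 'bqrxsjd', 'pej', 'gojmpbr', 'nlbnuuak'
Word count: 5


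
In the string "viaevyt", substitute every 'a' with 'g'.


Input string: 'viaevyt'
Operation: replace 'a' with 'g'
Positions of 'a': 2
After replacement: vigevyt


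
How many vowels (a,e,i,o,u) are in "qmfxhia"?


Input string: 'qmfxhia'
Operation: count vowels (a, e, i, o, u)
Scan: s[0]='q', s[1]='m', s[2]='f', s[3]='x', s[4]='h', s[5]='i' (vowel), s[6]='a' (vowel)
Vowels found: 2
Result: 2


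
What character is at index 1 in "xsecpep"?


Input string: 'xsecpep'
Operation: get character at index 1
Index mapping: s[0]='x', s[1]='s'
Result: 's'


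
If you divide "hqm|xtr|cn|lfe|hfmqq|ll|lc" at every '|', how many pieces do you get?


Input string: 'hqm|xtr|cn|lfe|hfmqq|ll|lc'
Delimiter: '|'
Split result: 'hqm', 'xtr', 'cn', 'lfe', 'hfmqq', 'll', 'lc'
Number of parts: 7


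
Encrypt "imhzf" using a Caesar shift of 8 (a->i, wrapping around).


Input: 'imhzf', shift = 8
Operation: for each letter, (position + 8) mod 26
Mapping: 'i'(8+8=16)->'q', 'm'(12+8=20)->'u', 'h'(7+8=15)->'p', 'z'(25+8=33, 33 mod 26=7)->'h', 'f'(5+8=13)->'n'
Result: quphn


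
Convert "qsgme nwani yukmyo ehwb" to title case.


Input string: 'qsgme nwani yukmyo ehwb'
Operation: capitalize first letter of each word
Word transformations: 'qsgme'->'Qsgme', 'nwani'->'Nwani', 'yukmyo'->'Yukmyo', 'ehwb'->'Ehwb'
Result: Qsgme Nwani Yukmyo Ehwb


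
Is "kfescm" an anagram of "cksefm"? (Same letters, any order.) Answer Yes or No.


String 1: 'cksefm' -> sorted: 'cefkms'
String 2: 'kfescm' -> sorted: 'cefkms'
Compare sorted forms: 'cefkms' == 'cefkms'
Anagram: Yes


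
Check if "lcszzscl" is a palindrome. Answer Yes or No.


Input string: 'lcszzscl'
Reversed: 'lcszzscl'
Compare pairs: s[0]='l' vs s[7]='l' (match), s[1]='c' vs s[6]='c' (match), s[2]='s' vs s[5]='s' (match), s[3]='z' vs s[4]='z' (match)
Palindrome: Yes


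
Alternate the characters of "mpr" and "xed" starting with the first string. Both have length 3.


String 1: 'mpr'
String 2: 'xed'
Operation: alternate characters
Pairs: 'm'+'x', 'p'+'e', 'r'+'d'
Result: mxperd


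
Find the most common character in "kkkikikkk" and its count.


Input: 'kkkikikkk'
Operation: tally each character
Counts: 'i':2, 'k':7
Maximum: 'k' appears 7 times


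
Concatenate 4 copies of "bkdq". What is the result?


Input string: 'bkdq'
Operation: repeat 4 times
Concatenation: 'bkdq' + 'bkdq' + 'bkdq' + 'bkdq'
Result: bkdqbkdqbkdqbkdq


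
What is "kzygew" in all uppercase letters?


Input string: 'kzygew'
Operation: convert each letter to uppercase
Mapping: 'k'->'K', 'z'->'Z', 'y'->'Y', 'g'->'G', 'e'->'E', 'w'->'W'
Result: KZYGEW


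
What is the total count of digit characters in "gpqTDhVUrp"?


Input string: 'gpqTDhVUrp'
Operation: count digit characters (0-9)
Scan: 'g', 'p', 'q', 'T', 'D', 'h', 'V', 'U', 'r', 'p'
Digits found: 0
Result: 0


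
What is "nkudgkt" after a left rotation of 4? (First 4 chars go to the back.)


Input: 'nkudgkt', shift = 4
Operation: split at index 4 and swap parts
Front part s[0:4] = 'nkud'
Back part s[4:] = 'gkt'
Rotated = back + front = 'gkt' + 'nkud'
Result: gktnkud


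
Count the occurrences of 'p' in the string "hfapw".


Input string: 'hfapw'
Target character: 'p'
Scan each position: s[3]='p'
Matches found at indices: 3
Total: 1


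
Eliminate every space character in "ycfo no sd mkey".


Input string: 'ycfo no sd mkey'
Operation: remove all spaces
Words: 'ycfo', 'no', 'sd', 'mkey'
Join without spaces: ycfonosdmkey


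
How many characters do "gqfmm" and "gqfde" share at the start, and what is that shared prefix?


String 1: 'gqfmm'
String 2: 'gqfde'
Compare position by position:
pos 0: 'g' vs 'g' match
pos 1: 'q' vs 'q' match
pos 2: 'f' vs 'f' match
pos 3: 'm' vs 'd' differ -> stop
Longest common prefix: "gqf" (length 3)


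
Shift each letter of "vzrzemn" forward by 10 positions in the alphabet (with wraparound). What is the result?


Input: 'vzrzemn', shift = 10
Operation: for each letter, (position + 10) mod 26
Mapping: 'v'(21+10=31, 31 mod 26=5)->'f', 'z'(25+10=35, 35 mod 26=9)->'j', 'r'(17+10=27, 27 mod 26=1)->'b', 'z'(25+10=35, 35 mod 26=9)->'j', 'e'(4+10=14)->'o', 'm'(12+10=22)->'w', 'n'(13+10=23)->'x'
Result: fjbjowx


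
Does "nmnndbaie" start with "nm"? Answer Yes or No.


Input string: 'nmnndbaie'
Prefix to check: 'nm'
First 2 characters of input: 'nm'
Match: True
Result: Yes


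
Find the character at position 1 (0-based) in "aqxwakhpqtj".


Input string: 'aqxwakhpqtj'
Operation: get character at index 1
Index mapping: s[0]='a', s[1]='q'
Result: 'q'


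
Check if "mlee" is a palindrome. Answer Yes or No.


Input string: 'mlee'
Reversed: 'eelm'
Compare pairs: s[0]='m' vs s[3]='e' (mismatch), s[1]='l' vs s[2]='e' (mismatch)
Palindrome: No


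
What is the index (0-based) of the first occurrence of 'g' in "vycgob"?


Input string: 'vycgob'
Target: 'g'
Scanning left to right: s[0]='v', s[1]='y', s[2]='c', s[3]='g'
First match at index: 3


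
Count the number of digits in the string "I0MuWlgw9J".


Input string: 'I0MuWlgw9J'
Operation: count digit characters (0-9)
Scan: 'I', '0'(digit), 'M', 'u', 'W', 'l', 'g', 'w', '9'(digit), 'J'
Digits found: 2
Result: 2


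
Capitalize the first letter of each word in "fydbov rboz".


Input string: 'fydbov rboz'
Operation: capitalize first letter of each word
Word transformations: 'fydbov'->'Fydbov', 'rboz'->'Rboz'
Result: Fydbov Rboz


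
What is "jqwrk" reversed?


Input string: 'jqwrk'
Operation: reverse character order
Original order: 'j' -> 'q' -> 'w' -> 'r' -> 'k'
Reversed order: 'k' -> 'r' -> 'w' -> 'q' -> 'j'
Result: krwqj


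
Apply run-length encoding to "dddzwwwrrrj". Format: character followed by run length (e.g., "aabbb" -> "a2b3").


Input: 'dddzwwwrrrj'
Operation: identify consecutive runs
Runs: 'ddd' -> d3, 'z' -> z1, 'www' -> w3, 'rrr' -> r3, 'j' -> j1
Encoded: d3z1w3r3j1


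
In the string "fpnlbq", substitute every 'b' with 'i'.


Input string: 'fpnlbq'
Operation: replace 'b' with 'i'
Positions of 'b': 4
After replacement: fpnliq


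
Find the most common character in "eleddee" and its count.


Input: 'eleddee'
Operation: tally each character
Counts: 'd':2, 'e':4, 'l':1
Maximum: 'e' appears 4 times


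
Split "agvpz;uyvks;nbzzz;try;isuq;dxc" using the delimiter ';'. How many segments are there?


Input string: 'agvpz;uyvks;nbzzz;try;isuq;dxc'
Delimiter: ';'
Split result: 'agvpz', 'uyvks', 'nbzzz', 'try', 'isuq', 'dxc'
Number of parts: 6


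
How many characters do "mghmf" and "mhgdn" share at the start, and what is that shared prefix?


String 1: 'mghmf'
String 2: 'mhgdn'
Compare position by position:
pos 0: 'm' vs 'm' match
pos 1: 'g' vs 'h' differ -> stop
Longest common prefix: "m" (length 1)


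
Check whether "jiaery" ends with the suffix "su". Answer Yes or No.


Input string: 'jiaery'
Suffix to check: 'su'
Last 2 characters of input: 'ry'
Match: False
Result: No


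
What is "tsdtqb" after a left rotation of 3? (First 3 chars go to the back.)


Input: 'tsdtqb', shift = 3
Operation: split at index 3 and swap parts
Front part s[0:3] = 'tsd'
Back part s[3:] = 'tqb'
Rotated = back + front = 'tqb' + 'tsd'
Result: tqbtsd


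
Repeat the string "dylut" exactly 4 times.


Input string: 'dylut'
Operation: repeat 4 times
Concatenation: 'dylut' + 'dylut' + 'dylut' + 'dylut'
Result: dylutdylutdylutdylut


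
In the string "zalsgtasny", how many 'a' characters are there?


Input string: 'zalsgtasny'
Target character: 'a'
Scan each position: s[1]='a', s[6]='a'
Matches found at indices: 1, 6
Total: 2


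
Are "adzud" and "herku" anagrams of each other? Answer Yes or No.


String 1: 'adzud' -> sorted: 'adduz'
String 2: 'herku' -> sorted: 'ehkru'
Compare sorted forms: 'adduz' != 'ehkru'
Anagram: No


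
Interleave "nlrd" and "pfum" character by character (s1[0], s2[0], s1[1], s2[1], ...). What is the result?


String 1: 'nlrd'
String 2: 'pfum'
Operation: alternate characters
Pairs: 'n'+'p', 'l'+'f', 'r'+'u', 'd'+'m'
Result: nplfrudm


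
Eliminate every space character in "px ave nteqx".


Input string: 'px ave nteqx'
Operation: remove all spaces
Words: 'px', 'ave', 'nteqx'
Join without spaces: pxaventeqx


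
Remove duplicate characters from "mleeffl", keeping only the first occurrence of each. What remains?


Input: 'mleeffl'
Operation: keep first occurrence of each character
Scan: s[0]='m' new -> keep; s[1]='l' new -> keep; s[2]='e' new -> keep; s[3]='e' seen -> skip; s[4]='f' new -> keep; s[5]='f' seen -> skip; s[6]='l' seen -> skip
Result: mlef


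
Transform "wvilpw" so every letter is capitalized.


Input string: 'wvilpw'
Operation: convert each letter to uppercase
Mapping: 'w'->'W', 'v'->'V', 'i'->'I', 'l'->'L', 'p'->'P', 'w'->'W'
Result: WVILPW


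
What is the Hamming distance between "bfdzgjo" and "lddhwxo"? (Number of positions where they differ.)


String 1: 'bfdzgjo'
String 2: 'lddhwxo'
Compare each position: pos 0: 'b'!='l', pos 1: 'f'!='d', pos 2: 'd'=='d', pos 3: 'z'!='h', pos 4: 'g'!='w', pos 5: 'j'!='x', pos 6: 'o'=='o'
Differing positions: 5
Hamming distance: 5


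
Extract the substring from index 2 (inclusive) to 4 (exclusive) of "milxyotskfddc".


Input string: 'milxyotskfddc'
Operation: slice [2:4]
Extract characters: s[2]='l', s[3]='x'
Result: lx


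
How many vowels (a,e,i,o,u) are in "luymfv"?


Input string: 'luymfv'
Operation: count vowels (a, e, i, o, u)
Scan: s[0]='l', s[1]='u' (vowel), s[2]='y', s[3]='m', s[4]='f', s[5]='v'
Vowels found: 1
Result: 1


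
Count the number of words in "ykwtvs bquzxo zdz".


Input string: 'ykwtvs bquzxo zdz'
Operation: split by spaces
Words found: 'ykwtvs', 'bquzxo', 'zdz'
Word count: 3


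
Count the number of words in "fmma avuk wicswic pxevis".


Input string: 'fmma avuk wicswic pxevis'
Operation: split by spaces
Words found: 'fmma', 'avuk', 'wicswic', 'pxevis'
Word count: 4


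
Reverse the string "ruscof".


Input string: 'ruscof'
Operation: reverse character order
Original order: 'r' -> 'u' -> 's' -> 'c' -> 'o' -> 'f'
Reversed order: 'f' -> 'o' -> 'c' -> 's' -> 'u' -> 'r'
Result: focsur


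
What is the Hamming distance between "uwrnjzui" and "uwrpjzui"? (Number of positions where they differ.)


String 1: 'uwrnjzui'
String 2: 'uwrpjzui'
Compare each position: pos 0: 'u'=='u', pos 1: 'w'=='w', pos 2: 'r'=='r', pos 3: 'n'!='p', pos 4: 'j'=='j', pos 5: 'z'=='z', pos 6: 'u'=='u', pos 7: 'i'=='i'
Differing positions: 1
Hamming distance: 1


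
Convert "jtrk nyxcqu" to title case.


Input string: 'jtrk nyxcqu'
Operation: capitalize first letter of each word
Word transformations: 'jtrk'->'Jtrk', 'nyxcqu'->'Nyxcqu'
Result: Jtrk Nyxcqu


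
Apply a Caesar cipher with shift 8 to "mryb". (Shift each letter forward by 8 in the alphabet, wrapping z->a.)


Input: 'mryb', shift = 8
Operation: for each letter, (position + 8) mod 26
Mapping: 'm'(12+8=20)->'u', 'r'(17+8=25)->'z', 'y'(24+8=32, 32 mod 26=6)->'g', 'b'(1+8=9)->'j'
Result: uzgj


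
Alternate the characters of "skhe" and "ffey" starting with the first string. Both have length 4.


String 1: 'skhe'
String 2: 'ffey'
Operation: alternate characters
Pairs: 's'+'f', 'k'+'f', 'h'+'e', 'e'+'y'
Result: sfkfheey


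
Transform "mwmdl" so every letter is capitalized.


Input string: 'mwmdl'
Operation: convert each letter to uppercase
Mapping: 'm'->'M', 'w'->'W', 'm'->'M', 'd'->'D', 'l'->'L'
Result: MWMDL


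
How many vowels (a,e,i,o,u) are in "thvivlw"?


Input string: 'thvivlw'
Operation: count vowels (a, e, i, o, u)
Scan: s[0]='t', s[1]='h', s[2]='v', s[3]='i' (vowel), s[4]='v', s[5]='l', s[6]='w'
Vowels found: 1
Result: 1


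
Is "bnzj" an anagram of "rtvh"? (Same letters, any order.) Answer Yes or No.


String 1: 'rtvh' -> sorted: 'hrtv'
String 2: 'bnzj' -> sorted: 'bjnz'
Compare sorted forms: 'hrtv' != 'bjnz'
Anagram: No


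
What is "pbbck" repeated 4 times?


Input string: 'pbbck'
Operation: repeat 4 times
Concatenation: 'pbbck' + 'pbbck' + 'pbbck' + 'pbbck'
Result: pbbckpbbckpbbckpbbck


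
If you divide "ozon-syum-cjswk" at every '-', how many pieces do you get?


Input string: 'ozon-syum-cjswk'
Delimiter: '-'
Split result: 'ozon', 'syum', 'cjswk'
Number of parts: 3


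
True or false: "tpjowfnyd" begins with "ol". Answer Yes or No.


Input string: 'tpjowfnyd'
Prefix to check: 'ol'
First 2 characters of input: 'tp'
Match: False
Result: No


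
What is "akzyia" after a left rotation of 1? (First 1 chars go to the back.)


Input: 'akzyia', shift = 1
Operation: split at index 1 and swap parts
Front part s[0:1] = 'a'
Back part s[1:] = 'kzyia'
Rotated = back + front = 'kzyia' + 'a'
Result: kzyiaa


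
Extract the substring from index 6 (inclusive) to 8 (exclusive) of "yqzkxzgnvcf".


Input string: 'yqzkxzgnvcf'
Operation: slice [6:8]
Extract characters: s[6]='g', s[7]='n'
Result: gn


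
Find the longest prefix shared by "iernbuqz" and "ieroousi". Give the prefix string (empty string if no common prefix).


String 1: 'iernbuqz'
String 2: 'ieroousi'
Compare position by position:
pos 0: 'i' vs 'i' match
pos 1: 'e' vs 'e' match
pos 2: 'r' vs 'r' match
pos 3: 'n' vs 'o' differ -> stop
Longest common prefix: "ier" (length 3)


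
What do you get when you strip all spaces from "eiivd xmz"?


Input string: 'eiivd xmz'
Operation: remove all spaces
Words: 'eiivd', 'xmz'
Join without spaces: eiivdxmz


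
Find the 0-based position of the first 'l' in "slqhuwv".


Input string: 'slqhuwv'
Target: 'l'
Scanning left to right: s[0]='s', s[1]='l'
First match at index: 1


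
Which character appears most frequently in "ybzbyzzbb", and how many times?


Input: 'ybzbyzzbb'
Operation: tally each character
Counts: 'b':4, 'y':2, 'z':3
Maximum: 'b' appears 4 times


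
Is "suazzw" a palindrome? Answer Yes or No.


Input string: 'suazzw'
Reversed: 'wzzaus'
Compare pairs: s[0]='s' vs s[5]='w' (mismatch), s[1]='u' vs s[4]='z' (mismatch), s[2]='a' vs s[3]='z' (mismatch)
Palindrome: No


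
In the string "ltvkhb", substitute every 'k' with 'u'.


Input string: 'ltvkhb'
Operation: replace 'k' with 'u'
Positions of 'k': 3
After replacement: ltvuhb


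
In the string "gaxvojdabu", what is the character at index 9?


Input string: 'gaxvojdabu'
Operation: get character at index 9
Index mapping: s[0]='g', s[1]='a', s[2]='x', s[3]='v', s[4]='o', s[5]='j', s[6]='d', s[7]='a', s[8]='b', s[9]='u'
Result: 'u'


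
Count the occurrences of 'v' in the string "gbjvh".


Input string: 'gbjvh'
Target character: 'v'
Scan each position: s[3]='v'
Matches found at indices: 3
Total: 1


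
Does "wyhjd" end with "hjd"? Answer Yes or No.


Input string: 'wyhjd'
Suffix to check: 'hjd'
Last 3 characters of input: 'hjd'
Match: True
Result: Yes


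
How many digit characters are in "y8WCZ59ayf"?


Input string: 'y8WCZ59ayf'
Operation: count digit characters (0-9)
Scan: 'y', '8'(digit), 'W', 'C', 'Z', '5'(digit), '9'(digit), 'a', 'y', 'f'
Digits found: 3
Result: 3


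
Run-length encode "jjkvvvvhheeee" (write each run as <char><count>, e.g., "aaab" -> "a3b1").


Input: 'jjkvvvvhheeee'
Operation: identify consecutive runs
Runs: 'jj' -> j2, 'k' -> k1, 'vvvv' -> v4, 'hh' -> h2, 'eeee' -> e4
Encoded: j2k1v4h2e4


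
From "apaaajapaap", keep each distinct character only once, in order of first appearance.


Input: 'apaaajapaap'
Operation: keep first occurrence of each character
Scan: s[0]='a' new -> keep; s[1]='p' new -> keep; s[2]='a' seen -> skip; s[3]='a' seen -> skip; s[4]='a' seen -> skip; s[5]='j' new -> keep; s[6]='a' seen -> skip; s[7]='p' seen -> skip; s[8]='a' seen -> skip; s[9]='a' seen -> skip; s[10]='p' seen -> skip
Result: apj


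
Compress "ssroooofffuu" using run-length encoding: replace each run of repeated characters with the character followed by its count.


Input: 'ssroooofffuu'
Operation: identify consecutive runs
Runs: 'ss' -> s2, 'r' -> r1, 'oooo' -> o4, 'fff' -> f3, 'uu' -> u2
Encoded: s2r1o4f3u2


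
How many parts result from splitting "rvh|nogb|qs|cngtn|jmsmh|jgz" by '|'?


Input string: 'rvh|nogb|qs|cngtn|jmsmh|jgz'
Delimiter: '|'
Split result: 'rvh', 'nogb', 'qs', 'cngtn', 'jmsmh', 'jgz'
Number of parts: 6


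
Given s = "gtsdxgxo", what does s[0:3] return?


Input string: 'gtsdxgxo'
Operation: slice [0:3]
Extract characters: s[0]='g', s[1]='t', s[2]='s'
Result: gts


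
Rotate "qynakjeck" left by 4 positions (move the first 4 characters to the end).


Input: 'qynakjeck', shift = 4
Operation: split at index 4 and swap parts
Front part s[0:4] = 'qyna'
Back part s[4:] = 'kjeck'
Rotated = back + front = 'kjeck' + 'qyna'
Result: kjeckqyna


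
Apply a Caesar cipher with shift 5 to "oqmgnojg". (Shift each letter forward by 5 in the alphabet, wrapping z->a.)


Input: 'oqmgnojg', shift = 5
Operation: for each letter, (position + 5) mod 26
Mapping: 'o'(14+5=19)->'t', 'q'(16+5=21)->'v', 'm'(12+5=17)->'r', 'g'(6+5=11)->'l', 'n'(13+5=18)->'s', 'o'(14+5=19)->'t', 'j'(9+5=14)->'o', 'g'(6+5=11)->'l'
Result: tvrlstol


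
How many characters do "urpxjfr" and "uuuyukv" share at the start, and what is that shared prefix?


String 1: 'urpxjfr'
String 2: 'uuuyukv'
Compare position by position:
pos 0: 'u' vs 'u' match
pos 1: 'r' vs 'u' differ -> stop
Longest common prefix: "u" (length 1)


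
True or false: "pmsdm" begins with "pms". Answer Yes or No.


Input string: 'pmsdm'
Prefix to check: 'pms'
First 3 characters of input: 'pms'
Match: True
Result: Yes


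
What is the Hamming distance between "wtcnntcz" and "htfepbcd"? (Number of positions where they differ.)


String 1: 'wtcnntcz'
String 2: 'htfepbcd'
Compare each position: pos 0: 'w'!='h', pos 1: 't'=='t', pos 2: 'c'!='f', pos 3: 'n'!='e', pos 4: 'n'!='p', pos 5: 't'!='b', pos 6: 'c'=='c', pos 7: 'z'!='d'
Differing positions: 6
Hamming distance: 6


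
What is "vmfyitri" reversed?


Input string: 'vmfyitri'
Operation: reverse character order
Original order: 'v' -> 'm' -> 'f' -> 'y' -> 'i' -> 't' -> 'r' -> 'i'
Reversed order: 'i' -> 'r' -> 't' -> 'i' -> 'y' -> 'f' -> 'm' -> 'v'
Result: irtiyfmv


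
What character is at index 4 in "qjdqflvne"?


Input string: 'qjdqflvne'
Operation: get character at index 4
Index mapping: s[0]='q', s[1]='j', s[2]='d', s[3]='q', s[4]='f'
Result: 'f'


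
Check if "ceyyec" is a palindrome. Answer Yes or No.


Input string: 'ceyyec'
Reversed: 'ceyyec'
Compare pairs: s[0]='c' vs s[5]='c' (match), s[1]='e' vs s[4]='e' (match), s[2]='y' vs s[3]='y' (match)
Palindrome: Yes


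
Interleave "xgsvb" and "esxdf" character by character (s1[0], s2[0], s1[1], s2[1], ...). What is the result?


String 1: 'xgsvb'
String 2: 'esxdf'
Operation: alternate characters
Pairs: 'x'+'e', 'g'+'s', 's'+'x', 'v'+'d', 'b'+'f'
Result: xegssxvdbf


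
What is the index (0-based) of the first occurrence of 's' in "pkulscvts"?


Input string: 'pkulscvts'
Target: 's'
Scanning left to right: s[0]='p', s[1]='k', s[2]='u', s[3]='l', s[4]='s'
First match at index: 4


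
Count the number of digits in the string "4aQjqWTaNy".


Input string: '4aQjqWTaNy'
Operation: count digit characters (0-9)
Scan: '4'(digit), 'a', 'Q', 'j', 'q', 'W', 'T', 'a', 'N', 'y'
Digits found: 1
Result: 1


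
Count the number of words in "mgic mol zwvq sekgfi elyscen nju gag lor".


Input string: 'mgic mol zwvq sekgfi elyscen nju gag lor'
Operation: split by spaces
Words found: 'mgic', 'mol', 'zwvq', 'sekgfi', 'elyscen', 'nju', 'gag', 'lor'
Word count: 8


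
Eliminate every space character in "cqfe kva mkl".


Input string: 'cqfe kva mkl'
Operation: remove all spaces
Words: 'cqfe', 'kva', 'mkl'
Join without spaces: cqfekvamkl


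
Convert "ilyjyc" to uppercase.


Input string: 'ilyjyc'
Operation: convert each letter to uppercase
Mapping: 'i'->'I', 'l'->'L', 'y'->'Y', 'j'->'J', 'y'->'Y', 'c'->'C'
Result: ILYJYC


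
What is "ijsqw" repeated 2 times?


Input string: 'ijsqw'
Operation: repeat 2 times
Concatenation: 'ijsqw' + 'ijsqw'
Result: ijsqwijsqw


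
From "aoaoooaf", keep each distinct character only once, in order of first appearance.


Input: 'aoaoooaf'
Operation: keep first occurrence of each character
Scan: s[0]='a' new -> keep; s[1]='o' new -> keep; s[2]='a' seen -> skip; s[3]='o' seen -> skip; s[4]='o' seen -> skip; s[5]='o' seen -> skip; s[6]='a' seen -> skip; s[7]='f' new -> keep
Result: aof


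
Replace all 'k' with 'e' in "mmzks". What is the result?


Input string: 'mmzks'
Operation: replace 'k' with 'e'
Positions of 'k': 3
After replacement: mmzes


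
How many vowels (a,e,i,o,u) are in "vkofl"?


Input string: 'vkofl'
Operation: count vowels (a, e, i, o, u)
Scan: s[0]='v', s[1]='k', s[2]='o' (vowel), s[3]='f', s[4]='l'
Vowels found: 1
Result: 1


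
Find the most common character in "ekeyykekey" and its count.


Input: 'ekeyykekey'
Operation: tally each character
Counts: 'e':4, 'k':3, 'y':3
Maximum: 'e' appears 4 times


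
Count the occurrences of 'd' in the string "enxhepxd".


Input string: 'enxhepxd'
Target character: 'd'
Scan each position: s[7]='d'
Matches found at indices: 7
Total: 1


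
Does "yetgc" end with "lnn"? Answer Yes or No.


Input string: 'yetgc'
Suffix to check: 'lnn'
Last 3 characters of input: 'tgc'
Match: False
Result: No


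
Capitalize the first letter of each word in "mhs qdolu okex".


Input string: 'mhs qdolu okex'
Operation: capitalize first letter of each word
Word transformations: 'mhs'->'Mhs', 'qdolu'->'Qdolu', 'okex'->'Okex'
Result: Mhs Qdolu Okex


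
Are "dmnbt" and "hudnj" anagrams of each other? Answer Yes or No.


String 1: 'dmnbt' -> sorted: 'bdmnt'
String 2: 'hudnj' -> sorted: 'dhjnu'
Compare sorted forms: 'bdmnt' != 'dhjnu'
Anagram: No


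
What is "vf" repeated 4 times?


Input string: 'vf'
Operation: repeat 4 times
Concatenation: 'vf' + 'vf' + 'vf' + 'vf'
Result: vfvfvfvf


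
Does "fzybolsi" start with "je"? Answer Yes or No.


Input string: 'fzybolsi'
Prefix to check: 'je'
First 2 characters of input: 'fz'
Match: False
Result: No


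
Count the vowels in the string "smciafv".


Input string: 'smciafv'
Operation: count vowels (a, e, i, o, u)
Scan: s[0]='s', s[1]='m', s[2]='c', s[3]='i' (vowel), s[4]='a' (vowel), s[5]='f', s[6]='v'
Vowels found: 2
Result: 2


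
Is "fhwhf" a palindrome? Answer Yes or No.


Input string: 'fhwhf'
Reversed: 'fhwhf'
Compare pairs: s[0]='f' vs s[4]='f' (match), s[1]='h' vs s[3]='h' (match)
Palindrome: Yes


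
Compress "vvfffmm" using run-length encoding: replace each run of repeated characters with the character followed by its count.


Input: 'vvfffmm'
Operation: identify consecutive runs
Runs: 'vv' -> v2, 'fff' -> f3, 'mm' -> m2
Encoded: v2f3m2


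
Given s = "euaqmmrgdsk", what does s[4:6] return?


Input string: 'euaqmmrgdsk'
Operation: slice [4:6]
Extract characters: s[4]='m', s[5]='m'
Result: mm


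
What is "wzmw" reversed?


Input string: 'wzmw'
Operation: reverse character order
Original order: 'w' -> 'z' -> 'm' -> 'w'
Reversed order: 'w' -> 'm' -> 'z' -> 'w'
Result: wmzw


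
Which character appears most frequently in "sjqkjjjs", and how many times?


Input: 'sjqkjjjs'
Operation: tally each character
Counts: 'j':4, 'k':1, 'q':1, 's':2
Maximum: 'j' appears 4 times


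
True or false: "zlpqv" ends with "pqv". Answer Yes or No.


Input string: 'zlpqv'
Suffix to check: 'pqv'
Last 3 characters of input: 'pqv'
Match: True
Result: Yes


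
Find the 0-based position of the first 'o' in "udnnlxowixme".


Input string: 'udnnlxowixme'
Target: 'o'
Scanning left to right: s[0]='u', s[1]='d', s[2]='n', s[3]='n', s[4]='l', s[5]='x', s[6]='o'
First match at index: 6


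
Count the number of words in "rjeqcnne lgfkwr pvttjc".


Input string: 'rjeqcnne lgfkwr pvttjc'
Operation: split by spaces
Words found: 'rjeqcnne', 'lgfkwr', 'pvttjc'
Word count: 3


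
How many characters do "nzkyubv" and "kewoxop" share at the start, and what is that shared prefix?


String 1: 'nzkyubv'
String 2: 'kewoxop'
Compare position by position:
pos 0: 'n' vs 'k' differ -> stop
Longest common prefix: "" (length 0)


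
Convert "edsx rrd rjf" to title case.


Input string: 'edsx rrd rjf'
Operation: capitalize first letter of each word
Word transformations: 'edsx'->'Edsx', 'rrd'->'Rrd', 'rjf'->'Rjf'
Result: Edsx Rrd Rjf


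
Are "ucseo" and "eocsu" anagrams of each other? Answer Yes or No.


String 1: 'ucseo' -> sorted: 'ceosu'
String 2: 'eocsu' -> sorted: 'ceosu'
Compare sorted forms: 'ceosu' == 'ceosu'
Anagram: Yes


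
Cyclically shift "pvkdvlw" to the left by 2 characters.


Input: 'pvkdvlw', shift = 2
Operation: split at index 2 and swap parts
Front part s[0:2] = 'pv'
Back part s[2:] = 'kdvlw'
Rotated = back + front = 'kdvlw' + 'pv'
Result: kdvlwpv


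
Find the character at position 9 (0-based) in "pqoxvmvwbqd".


Input string: 'pqoxvmvwbqd'
Operation: get character at index 9
Index mapping: s[0]='p', s[1]='q', s[2]='o', s[3]='x', s[4]='v', s[5]='m', s[6]='v', s[7]='w', s[8]='b', s[9]='q'
Result: 'q'


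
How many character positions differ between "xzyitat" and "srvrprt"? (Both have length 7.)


String 1: 'xzyitat'
String 2: 'srvrprt'
Compare each position: pos 0: 'x'!='s', pos 1: 'z'!='r', pos 2: 'y'!='v', pos 3: 'i'!='r', pos 4: 't'!='p', pos 5: 'a'!='r', pos 6: 't'=='t'
Differing positions: 6
Hamming distance: 6


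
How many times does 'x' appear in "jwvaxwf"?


Input string: 'jwvaxwf'
Target character: 'x'
Scan each position: s[4]='x'
Matches found at indices: 4
Total: 1


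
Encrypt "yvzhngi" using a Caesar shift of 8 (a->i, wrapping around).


Input: 'yvzhngi', shift = 8
Operation: for each letter, (position + 8) mod 26
Mapping: 'y'(24+8=32, 32 mod 26=6)->'g', 'v'(21+8=29, 29 mod 26=3)->'d', 'z'(25+8=33, 33 mod 26=7)->'h', 'h'(7+8=15)->'p', 'n'(13+8=21)->'v', 'g'(6+8=14)->'o', 'i'(8+8=16)->'q'
Result: gdhpvoq


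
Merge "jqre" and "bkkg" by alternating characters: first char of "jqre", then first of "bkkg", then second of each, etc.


String 1: 'jqre'
String 2: 'bkkg'
Operation: alternate characters
Pairs: 'j'+'b', 'q'+'k', 'r'+'k', 'e'+'g'
Result: jbqkrkeg


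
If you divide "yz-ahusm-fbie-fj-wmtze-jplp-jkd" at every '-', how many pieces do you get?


Input string: 'yz-ahusm-fbie-fj-wmtze-jplp-jkd'
Delimiter: '-'
Split result: 'yz', 'ahusm', 'fbie', 'fj', 'wmtze', 'jplp', 'jkd'
Number of parts: 7


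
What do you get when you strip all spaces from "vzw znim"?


Input string: 'vzw znim'
Operation: remove all spaces
Words: 'vzw', 'znim'
Join without spaces: vzwznim


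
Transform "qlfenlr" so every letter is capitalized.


Input string: 'qlfenlr'
Operation: convert each letter to uppercase
Mapping: 'q'->'Q', 'l'->'L', 'f'->'F', 'e'->'E', 'n'->'N', 'l'->'L', 'r'->'R'
Result: QLFENLR


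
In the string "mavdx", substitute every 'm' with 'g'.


Input string: 'mavdx'
Operation: replace 'm' with 'g'
Positions of 'm': 0
After replacement: gavdx


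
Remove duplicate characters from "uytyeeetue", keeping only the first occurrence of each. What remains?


Input: 'uytyeeetue'
Operation: keep first occurrence of each character
Scan: s[0]='u' new -> keep; s[1]='y' new -> keep; s[2]='t' new -> keep; s[3]='y' seen -> skip; s[4]='e' new -> keep; s[5]='e' seen -> skip; s[6]='e' seen -> skip; s[7]='t' seen -> skip; s[8]='u' seen -> skip; s[9]='e' seen -> skip
Result: uyte


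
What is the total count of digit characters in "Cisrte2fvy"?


Input string: 'Cisrte2fvy'
Operation: count digit characters (0-9)
Scan: 'C', 'i', 's', 'r', 't', 'e', '2'(digit), 'f', 'v', 'y'
Digits found: 1
Result: 1


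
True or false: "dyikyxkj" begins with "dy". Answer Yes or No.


Input string: 'dyikyxkj'
Prefix to check: 'dy'
First 2 characters of input: 'dy'
Match: True
Result: Yes


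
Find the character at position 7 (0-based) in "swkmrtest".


Input string: 'swkmrtest'
Operation: get character at index 7
Index mapping: s[0]='s', s[1]='w', s[2]='k', s[3]='m', s[4]='r', s[5]='t', s[6]='e', s[7]='s'
Result: 's'


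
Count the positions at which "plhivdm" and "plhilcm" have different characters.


String 1: 'plhivdm'
String 2: 'plhilcm'
Compare each position: pos 0: 'p'=='p', pos 1: 'l'=='l', pos 2: 'h'=='h', pos 3: 'i'=='i', pos 4: 'v'!='l', pos 5: 'd'!='c', pos 6: 'm'=='m'
Differing positions: 2
Hamming distance: 2


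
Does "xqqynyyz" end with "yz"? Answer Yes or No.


Input string: 'xqqynyyz'
Suffix to check: 'yz'
Last 2 characters of input: 'yz'
Match: True
Result: Yes


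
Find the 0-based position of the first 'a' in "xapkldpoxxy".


Input string: 'xapkldpoxxy'
Target: 'a'
Scanning left to right: s[0]='x', s[1]='a'
First match at index: 1


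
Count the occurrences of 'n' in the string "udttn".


Input string: 'udttn'
Target character: 'n'
Scan each position: s[4]='n'
Matches found at indices: 4
Total: 1


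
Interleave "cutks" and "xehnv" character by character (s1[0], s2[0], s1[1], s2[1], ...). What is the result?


String 1: 'cutks'
String 2: 'xehnv'
Operation: alternate characters
Pairs: 'c'+'x', 'u'+'e', 't'+'h', 'k'+'n', 's'+'v'
Result: cxuethknsv


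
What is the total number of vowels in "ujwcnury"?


Input string: 'ujwcnury'
Operation: count vowels (a, e, i, o, u)
Scan: s[0]='u' (vowel), s[1]='j', s[2]='w', s[3]='c', s[4]='n', s[5]='u' (vowel), s[6]='r', s[7]='y'
Vowels found: 2
Result: 2


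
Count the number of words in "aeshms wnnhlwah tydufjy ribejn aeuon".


Input string: 'aeshms wnnhlwah tydufjy ribejn aeuon'
Operation: split by spaces
Words found: 'aeshms', 'wnnhlwah', 'tydufjy', 'ribejn', 'aeuon'
Word count: 5


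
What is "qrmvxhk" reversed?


Input string: 'qrmvxhk'
Operation: reverse character order
Original order: 'q' -> 'r' -> 'm' -> 'v' -> 'x' -> 'h' -> 'k'
Reversed order: 'k' -> 'h' -> 'x' -> 'v' -> 'm' -> 'r' -> 'q'
Result: khxvmrq


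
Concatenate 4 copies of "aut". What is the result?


Input string: 'aut'
Operation: repeat 4 times
Concatenation: 'aut' + 'aut' + 'aut' + 'aut'
Result: autautautaut


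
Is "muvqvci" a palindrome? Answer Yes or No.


Input string: 'muvqvci'
Reversed: 'icvqvum'
Compare pairs: s[0]='m' vs s[6]='i' (mismatch), s[1]='u' vs s[5]='c' (mismatch), s[2]='v' vs s[4]='v' (match)
Palindrome: No


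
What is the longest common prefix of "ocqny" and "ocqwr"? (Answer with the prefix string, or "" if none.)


String 1: 'ocqny'
String 2: 'ocqwr'
Compare position by position:
pos 0: 'o' vs 'o' match
pos 1: 'c' vs 'c' match
pos 2: 'q' vs 'q' match
pos 3: 'n' vs 'w' differ -> stop
Longest common prefix: "ocq" (length 3)


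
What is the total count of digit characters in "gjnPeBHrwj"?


Input string: 'gjnPeBHrwj'
Operation: count digit characters (0-9)
Scan: 'g', 'j', 'n', 'P', 'e', 'B', 'H', 'r', 'w', 'j'
Digits found: 0
Result: 0


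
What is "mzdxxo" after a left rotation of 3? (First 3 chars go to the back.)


Input: 'mzdxxo', shift = 3
Operation: split at index 3 and swap parts
Front part s[0:3] = 'mzd'
Back part s[3:] = 'xxo'
Rotated = back + front = 'xxo' + 'mzd'
Result: xxomzd


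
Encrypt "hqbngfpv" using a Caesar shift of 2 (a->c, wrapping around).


Input: 'hqbngfpv', shift = 2
Operation: for each letter, (position + 2) mod 26
Mapping: 'h'(7+2=9)->'j', 'q'(16+2=18)->'s', 'b'(1+2=3)->'d', 'n'(13+2=15)->'p', 'g'(6+2=8)->'i', 'f'(5+2=7)->'h', 'p'(15+2=17)->'r', 'v'(21+2=23)->'x'
Result: jsdpihrx


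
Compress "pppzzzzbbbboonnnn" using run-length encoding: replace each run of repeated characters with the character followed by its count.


Input: 'pppzzzzbbbboonnnn'
Operation: identify consecutive runs
Runs: 'ppp' -> p3, 'zzzz' -> z4, 'bbbb' -> b4, 'oo' -> o2, 'nnnn' -> n4
Encoded: p3z4b4o2n4


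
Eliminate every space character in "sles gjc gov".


Input string: 'sles gjc gov'
Operation: remove all spaces
Words: 'sles', 'gjc', 'gov'
Join without spaces: slesgjcgov


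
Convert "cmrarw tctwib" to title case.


Input string: 'cmrarw tctwib'
Operation: capitalize first letter of each word
Word transformations: 'cmrarw'->'Cmrarw', 'tctwib'->'Tctwib'
Result: Cmrarw Tctwib


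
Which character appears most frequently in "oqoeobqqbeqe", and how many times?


Input: 'oqoeobqqbeqe'
Operation: tally each character
Counts: 'b':2, 'e':3, 'o':3, 'q':4
Maximum: 'q' appears 4 times


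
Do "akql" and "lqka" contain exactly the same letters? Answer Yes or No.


String 1: 'akql' -> sorted: 'aklq'
String 2: 'lqka' -> sorted: 'aklq'
Compare sorted forms: 'aklq' == 'aklq'
Anagram: Yes


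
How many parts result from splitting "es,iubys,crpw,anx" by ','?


Input string: 'es,iubys,crpw,anx'
Delimiter: ','
Split result: 'es', 'iubys', 'crpw', 'anx'
Number of parts: 4


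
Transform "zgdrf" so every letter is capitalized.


Input string: 'zgdrf'
Operation: convert each letter to uppercase
Mapping: 'z'->'Z', 'g'->'G', 'd'->'D', 'r'->'R', 'f'->'F'
Result: ZGDRF


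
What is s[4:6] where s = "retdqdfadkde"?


Input string: 'retdqdfadkde'
Operation: slice [4:6]
Extract characters: s[4]='q', s[5]='d'
Result: qd


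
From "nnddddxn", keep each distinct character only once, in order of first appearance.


Input: 'nnddddxn'
Operation: keep first occurrence of each character
Scan: s[0]='n' new -> keep; s[1]='n' seen -> skip; s[2]='d' new -> keep; s[3]='d' seen -> skip; s[4]='d' seen -> skip; s[5]='d' seen -> skip; s[6]='x' new -> keep; s[7]='n' seen -> skip
Result: ndx


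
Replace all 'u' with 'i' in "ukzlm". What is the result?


Input string: 'ukzlm'
Operation: replace 'u' with 'i'
Positions of 'u': 0
After replacement: ikzlm


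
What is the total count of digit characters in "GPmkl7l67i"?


Input string: 'GPmkl7l67i'
Operation: count digit characters (0-9)
Scan: 'G', 'P', 'm', 'k', 'l', '7'(digit), 'l', '6'(digit), '7'(digit), 'i'
Digits found: 3
Result: 3


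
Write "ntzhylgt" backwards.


Input string: 'ntzhylgt'
Operation: reverse character order
Original order: 'n' -> 't' -> 'z' -> 'h' -> 'y' -> 'l' -> 'g' -> 't'
Reversed order: 't' -> 'g' -> 'l' -> 'y' -> 'h' -> 'z' -> 't' -> 'n'
Result: tglyhztn


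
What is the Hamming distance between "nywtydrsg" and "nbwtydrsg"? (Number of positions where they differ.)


String 1: 'nywtydrsg'
String 2: 'nbwtydrsg'
Compare each position: pos 0: 'n'=='n', pos 1: 'y'!='b', pos 2: 'w'=='w', pos 3: 't'=='t', pos 4: 'y'=='y', pos 5: 'd'=='d', pos 6: 'r'=='r', pos 7: 's'=='s', pos 8: 'g'=='g'
Differing positions: 1
Hamming distance: 1


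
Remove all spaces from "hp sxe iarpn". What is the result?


Input string: 'hp sxe iarpn'
Operation: remove all spaces
Words: 'hp', 'sxe', 'iarpn'
Join without spaces: hpsxeiarpn


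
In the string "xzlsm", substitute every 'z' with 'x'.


Input string: 'xzlsm'
Operation: replace 'z' with 'x'
Positions of 'z': 1
After replacement: xxlsm


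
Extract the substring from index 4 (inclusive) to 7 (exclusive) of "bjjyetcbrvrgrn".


Input string: 'bjjyetcbrvrgrn'
Operation: slice [4:7]
Extract characters: s[4]='e', s[5]='t', s[6]='c'
Result: etc


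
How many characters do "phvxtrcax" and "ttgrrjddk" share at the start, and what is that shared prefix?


String 1: 'phvxtrcax'
String 2: 'ttgrrjddk'
Compare position by position:
pos 0: 'p' vs 't' differ -> stop
Longest common prefix: "" (length 0)


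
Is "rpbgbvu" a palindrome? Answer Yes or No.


Input string: 'rpbgbvu'
Reversed: 'uvbgbpr'
Compare pairs: s[0]='r' vs s[6]='u' (mismatch), s[1]='p' vs s[5]='v' (mismatch), s[2]='b' vs s[4]='b' (match)
Palindrome: No


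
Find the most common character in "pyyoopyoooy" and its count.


Input: 'pyyoopyoooy'
Operation: tally each character
Counts: 'o':5, 'p':2, 'y':4
Maximum: 'o' appears 5 times


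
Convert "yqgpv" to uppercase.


Input string: 'yqgpv'
Operation: convert each letter to uppercase
Mapping: 'y'->'Y', 'q'->'Q', 'g'->'G', 'p'->'P', 'v'->'V'
Result: YQGPV


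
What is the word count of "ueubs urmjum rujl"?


Input string: 'ueubs urmjum rujl'
Operation: split by spaces
Words found: 'ueubs', 'urmjum', 'rujl'
Word count: 3


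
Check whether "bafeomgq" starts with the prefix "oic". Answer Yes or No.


Input string: 'bafeomgq'
Prefix to check: 'oic'
First 3 characters of input: 'baf'
Match: False
Result: No


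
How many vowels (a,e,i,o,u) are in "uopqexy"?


Input string: 'uopqexy'
Operation: count vowels (a, e, i, o, u)
Scan: s[0]='u' (vowel), s[1]='o' (vowel), s[2]='p', s[3]='q', s[4]='e' (vowel), s[5]='x', s[6]='y'
Vowels found: 3
Result: 3


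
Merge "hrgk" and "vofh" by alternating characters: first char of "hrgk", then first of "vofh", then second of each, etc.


String 1: 'hrgk'
String 2: 'vofh'
Operation: alternate characters
Pairs: 'h'+'v', 'r'+'o', 'g'+'f', 'k'+'h'
Result: hvrogfkh
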